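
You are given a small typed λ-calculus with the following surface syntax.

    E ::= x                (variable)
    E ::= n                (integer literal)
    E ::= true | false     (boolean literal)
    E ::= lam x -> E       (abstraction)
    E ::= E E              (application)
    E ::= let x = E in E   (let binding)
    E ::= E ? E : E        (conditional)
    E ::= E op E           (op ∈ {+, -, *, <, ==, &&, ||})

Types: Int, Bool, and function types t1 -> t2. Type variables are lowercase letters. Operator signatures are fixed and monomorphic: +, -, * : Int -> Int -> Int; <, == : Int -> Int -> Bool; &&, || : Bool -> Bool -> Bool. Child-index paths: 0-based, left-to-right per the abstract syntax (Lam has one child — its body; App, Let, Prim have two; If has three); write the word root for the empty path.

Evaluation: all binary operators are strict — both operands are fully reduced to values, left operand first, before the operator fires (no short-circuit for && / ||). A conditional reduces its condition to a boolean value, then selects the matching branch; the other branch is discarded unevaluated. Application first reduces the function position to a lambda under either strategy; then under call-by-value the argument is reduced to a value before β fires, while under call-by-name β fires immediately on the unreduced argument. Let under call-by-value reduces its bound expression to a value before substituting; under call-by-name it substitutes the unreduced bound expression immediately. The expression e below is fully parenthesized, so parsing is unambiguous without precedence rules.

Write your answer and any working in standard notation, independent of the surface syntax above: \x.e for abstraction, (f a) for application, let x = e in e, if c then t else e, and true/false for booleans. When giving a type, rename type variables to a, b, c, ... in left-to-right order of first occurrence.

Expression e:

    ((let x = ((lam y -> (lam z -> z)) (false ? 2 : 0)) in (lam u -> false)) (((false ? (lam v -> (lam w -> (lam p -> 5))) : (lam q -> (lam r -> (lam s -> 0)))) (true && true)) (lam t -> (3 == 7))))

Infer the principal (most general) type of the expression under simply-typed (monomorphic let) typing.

Answer: Bool

Derivation:
z : b
\z._ : b -> b
\y._ : a -> b -> b
  unify Bool ~ Bool
  unify Int ~ Int
  unify a -> b -> b ~ Int -> c
  unify a ~ Int
  unify b -> b ~ c
_ _ : b -> b
let x : b -> b
\u._ : d -> Bool
  unify Bool ~ Bool
\p._ : g -> Int
\w._ : f -> g -> Int
\v._ : e -> f -> g -> Int
\s._ : j -> Int
\r._ : i -> j -> Int
\q._ : h -> i -> j -> Int
  unify e -> f -> g -> Int ~ h -> i -> j -> Int
  unify e ~ h
  unify f -> g -> Int ~ i -> j -> Int
  unify f ~ i
  unify g -> Int ~ j -> Int
  unify g ~ j
  unify Int ~ Int
  unify Bool ~ Bool
  unify Bool ~ Bool
  unify h -> i -> j -> Int ~ Bool -> k
  unify h ~ Bool
  unify i -> j -> Int ~ k
_ _ : i -> j -> Int
  unify Int ~ Int
  unify Int ~ Int
\t._ : l -> Bool
  unify i -> j -> Int ~ (l -> Bool) -> m
  unify i ~ l -> Bool
  unify j -> Int ~ m
_ _ : j -> Int
  unify d -> Bool ~ (j -> Int) -> n
  unify d ~ j -> Int
  unify Bool ~ n
_ _ : Bool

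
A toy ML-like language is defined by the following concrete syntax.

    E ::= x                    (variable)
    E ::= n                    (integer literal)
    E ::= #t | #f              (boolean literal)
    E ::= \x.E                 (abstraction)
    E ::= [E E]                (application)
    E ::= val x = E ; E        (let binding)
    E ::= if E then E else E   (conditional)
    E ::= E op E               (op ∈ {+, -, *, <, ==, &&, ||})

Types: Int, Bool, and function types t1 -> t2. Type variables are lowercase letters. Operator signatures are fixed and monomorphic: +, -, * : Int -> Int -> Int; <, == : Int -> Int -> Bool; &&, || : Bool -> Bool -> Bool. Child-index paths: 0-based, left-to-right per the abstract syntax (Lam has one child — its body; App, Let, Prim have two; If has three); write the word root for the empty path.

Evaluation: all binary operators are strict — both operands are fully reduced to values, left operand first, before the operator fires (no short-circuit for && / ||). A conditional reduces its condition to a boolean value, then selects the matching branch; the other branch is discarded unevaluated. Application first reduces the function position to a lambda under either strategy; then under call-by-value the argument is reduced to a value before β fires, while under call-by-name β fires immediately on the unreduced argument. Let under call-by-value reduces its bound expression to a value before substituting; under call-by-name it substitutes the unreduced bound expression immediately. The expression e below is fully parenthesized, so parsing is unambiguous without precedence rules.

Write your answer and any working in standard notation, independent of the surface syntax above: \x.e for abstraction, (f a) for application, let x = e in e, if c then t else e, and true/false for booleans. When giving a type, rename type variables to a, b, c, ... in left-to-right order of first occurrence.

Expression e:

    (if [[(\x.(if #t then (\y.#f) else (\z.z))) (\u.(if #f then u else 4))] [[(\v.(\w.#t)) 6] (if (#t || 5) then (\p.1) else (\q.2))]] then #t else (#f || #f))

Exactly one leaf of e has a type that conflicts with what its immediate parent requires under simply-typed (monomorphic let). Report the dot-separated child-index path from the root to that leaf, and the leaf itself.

Answer: 0.1.1.0.1 : 5

Working:
  unify Bool ~ Bool
\y._ : b -> Bool
z : c
\z._ : c -> c
  unify b -> Bool ~ c -> c
  unify b ~ c
  unify Bool ~ c
\x._ : a -> Bool -> Bool
  unify Bool ~ Bool
u : d
  unify d ~ Int
\u._ : Int -> Int
  unify a -> Bool -> Bool ~ (Int -> Int) -> e
  unify a ~ Int -> Int
  unify Bool -> Bool ~ e
_ _ : Bool -> Bool
\w._ : g -> Bool
\v._ : f -> g -> Bool
  unify f -> g -> Bool ~ Int -> h
  unify f ~ Int
  unify g -> Bool ~ h
_ _ : g -> Bool
  unify Bool ~ Bool
  unify Int ~ Bool
  FAIL: mismatch Int ~ Bool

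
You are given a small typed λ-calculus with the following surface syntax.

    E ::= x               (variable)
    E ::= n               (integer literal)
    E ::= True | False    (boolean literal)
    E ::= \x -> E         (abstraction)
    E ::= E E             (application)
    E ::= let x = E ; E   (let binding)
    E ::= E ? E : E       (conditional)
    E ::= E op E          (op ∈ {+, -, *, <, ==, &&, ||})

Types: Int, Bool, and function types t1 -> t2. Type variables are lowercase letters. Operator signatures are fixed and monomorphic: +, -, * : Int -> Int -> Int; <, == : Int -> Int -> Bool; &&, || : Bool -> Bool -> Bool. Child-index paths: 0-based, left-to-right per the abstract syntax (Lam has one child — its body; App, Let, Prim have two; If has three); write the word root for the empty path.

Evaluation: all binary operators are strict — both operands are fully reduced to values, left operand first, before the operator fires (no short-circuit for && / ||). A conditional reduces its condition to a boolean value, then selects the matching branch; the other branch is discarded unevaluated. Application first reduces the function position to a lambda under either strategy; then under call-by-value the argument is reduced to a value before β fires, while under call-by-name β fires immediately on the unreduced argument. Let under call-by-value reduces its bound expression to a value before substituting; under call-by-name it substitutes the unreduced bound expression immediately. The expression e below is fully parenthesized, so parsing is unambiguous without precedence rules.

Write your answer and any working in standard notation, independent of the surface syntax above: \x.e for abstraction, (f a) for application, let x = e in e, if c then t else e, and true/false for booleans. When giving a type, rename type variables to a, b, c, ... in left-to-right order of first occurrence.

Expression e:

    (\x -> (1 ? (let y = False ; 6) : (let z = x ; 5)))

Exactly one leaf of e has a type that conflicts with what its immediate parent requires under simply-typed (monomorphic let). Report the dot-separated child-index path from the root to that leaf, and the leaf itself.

Trace:
  unify Int ~ Bool
  FAIL: mismatch Int ~ Bool

Answer: 0.0 : 1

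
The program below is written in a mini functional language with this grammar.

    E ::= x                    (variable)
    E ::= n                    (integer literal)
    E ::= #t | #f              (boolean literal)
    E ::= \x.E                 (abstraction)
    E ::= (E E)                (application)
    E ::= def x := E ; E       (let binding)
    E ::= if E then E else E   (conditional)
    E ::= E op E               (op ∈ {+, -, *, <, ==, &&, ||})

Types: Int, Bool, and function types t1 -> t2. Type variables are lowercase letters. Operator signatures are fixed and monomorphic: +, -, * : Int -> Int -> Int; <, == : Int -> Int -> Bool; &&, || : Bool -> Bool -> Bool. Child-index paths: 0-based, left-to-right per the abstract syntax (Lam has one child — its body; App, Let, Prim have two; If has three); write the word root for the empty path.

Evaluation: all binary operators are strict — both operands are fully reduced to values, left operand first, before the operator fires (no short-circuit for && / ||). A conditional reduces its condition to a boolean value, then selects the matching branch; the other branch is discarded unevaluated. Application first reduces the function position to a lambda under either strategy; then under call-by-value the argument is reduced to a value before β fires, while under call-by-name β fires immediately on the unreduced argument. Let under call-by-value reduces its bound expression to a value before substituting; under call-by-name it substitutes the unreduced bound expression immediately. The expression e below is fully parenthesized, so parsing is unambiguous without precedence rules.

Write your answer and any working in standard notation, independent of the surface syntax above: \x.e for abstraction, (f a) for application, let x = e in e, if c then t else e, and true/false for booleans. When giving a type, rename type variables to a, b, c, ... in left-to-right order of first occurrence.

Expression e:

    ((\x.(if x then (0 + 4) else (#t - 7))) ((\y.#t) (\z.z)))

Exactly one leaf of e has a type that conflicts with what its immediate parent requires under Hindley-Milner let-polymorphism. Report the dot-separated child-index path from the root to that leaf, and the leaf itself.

Answer: 0.0.2.0 : true

Trace:
x : a
  unify a ~ Bool
  unify Int ~ Int
  unify Int ~ Int
  unify Bool ~ Int
  FAIL: mismatch Bool ~ Int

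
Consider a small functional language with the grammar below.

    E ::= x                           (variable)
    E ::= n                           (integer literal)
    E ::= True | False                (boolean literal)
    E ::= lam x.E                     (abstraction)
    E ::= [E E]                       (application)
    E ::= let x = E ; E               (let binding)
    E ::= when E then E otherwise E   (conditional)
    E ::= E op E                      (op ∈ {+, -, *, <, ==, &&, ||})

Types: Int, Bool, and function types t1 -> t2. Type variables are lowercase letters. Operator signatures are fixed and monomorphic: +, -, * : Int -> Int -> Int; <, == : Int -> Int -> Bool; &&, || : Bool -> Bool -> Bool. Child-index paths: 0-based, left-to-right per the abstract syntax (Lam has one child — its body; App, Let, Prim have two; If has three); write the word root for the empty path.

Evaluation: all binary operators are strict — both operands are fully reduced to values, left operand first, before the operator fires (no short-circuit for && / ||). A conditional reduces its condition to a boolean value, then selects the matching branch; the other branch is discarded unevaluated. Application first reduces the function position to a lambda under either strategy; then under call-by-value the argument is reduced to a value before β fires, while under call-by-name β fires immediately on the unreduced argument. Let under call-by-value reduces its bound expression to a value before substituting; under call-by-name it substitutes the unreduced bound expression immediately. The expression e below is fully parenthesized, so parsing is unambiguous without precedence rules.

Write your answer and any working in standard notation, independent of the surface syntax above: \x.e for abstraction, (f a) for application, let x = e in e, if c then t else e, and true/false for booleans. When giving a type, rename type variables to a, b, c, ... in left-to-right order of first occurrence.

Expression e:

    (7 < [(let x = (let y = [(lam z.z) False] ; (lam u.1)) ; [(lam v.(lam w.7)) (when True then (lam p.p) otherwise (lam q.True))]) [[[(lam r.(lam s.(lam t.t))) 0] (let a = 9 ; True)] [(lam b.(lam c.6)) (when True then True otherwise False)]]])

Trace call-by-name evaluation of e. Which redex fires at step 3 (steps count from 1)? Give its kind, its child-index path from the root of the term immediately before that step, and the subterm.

Answer: beta at 1 : ((\w.7) ((((\r.(\s.(\t.t))) 0) (let a = 9 in true)) ((\b.(\c.6)) (if true then true else false))))

Working:
step 0: (7 < ((let x = (let y = ((\z.z) false) in (\u.1)) in ((\v.(\w.7)) (if true then (\p.p) else (\q.true)))) ((((\r.(\s.(\t.t))) 0) (let a = 9 in true)) ((\b.(\c.6)) (if true then true else false)))))
step 1: [let@1.0] (7 < (((\v.(\w.7)) (if true then (\p.p) else (\q.true))) ((((\r.(\s.(\t.t))) 0) (let a = 9 in true)) ((\b.(\c.6)) (if true then true else false)))))
step 2: [beta@1.0] (7 < ((\w.7) ((((\r.(\s.(\t.t))) 0) (let a = 9 in true)) ((\b.(\c.6)) (if true then true else false)))))
step 3: [beta@1] (7 < 7)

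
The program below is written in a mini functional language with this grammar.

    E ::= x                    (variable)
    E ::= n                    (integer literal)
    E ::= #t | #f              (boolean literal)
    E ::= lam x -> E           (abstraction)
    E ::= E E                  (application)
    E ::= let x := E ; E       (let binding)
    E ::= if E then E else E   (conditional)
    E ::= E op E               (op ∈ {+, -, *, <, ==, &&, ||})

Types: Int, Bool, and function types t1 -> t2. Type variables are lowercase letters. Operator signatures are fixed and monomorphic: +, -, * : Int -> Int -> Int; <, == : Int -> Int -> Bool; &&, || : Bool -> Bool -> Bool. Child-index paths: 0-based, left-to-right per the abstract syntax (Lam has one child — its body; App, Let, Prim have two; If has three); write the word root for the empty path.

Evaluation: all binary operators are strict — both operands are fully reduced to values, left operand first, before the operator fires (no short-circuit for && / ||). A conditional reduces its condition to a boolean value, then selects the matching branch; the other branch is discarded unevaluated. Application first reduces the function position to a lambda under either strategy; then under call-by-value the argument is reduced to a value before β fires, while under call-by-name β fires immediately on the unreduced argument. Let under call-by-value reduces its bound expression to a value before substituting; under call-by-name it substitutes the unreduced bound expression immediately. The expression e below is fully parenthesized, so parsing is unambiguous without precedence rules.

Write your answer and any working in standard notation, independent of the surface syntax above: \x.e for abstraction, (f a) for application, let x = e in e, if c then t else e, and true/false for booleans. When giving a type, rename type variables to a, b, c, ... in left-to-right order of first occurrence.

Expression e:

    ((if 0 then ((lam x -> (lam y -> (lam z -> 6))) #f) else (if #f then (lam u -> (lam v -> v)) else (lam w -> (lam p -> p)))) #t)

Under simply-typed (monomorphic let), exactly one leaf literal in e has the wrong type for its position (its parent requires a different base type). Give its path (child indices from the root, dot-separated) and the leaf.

Answer: 0.0 : 0

Derivation:
  unify Int ~ Bool
  FAIL: mismatch Int ~ Bool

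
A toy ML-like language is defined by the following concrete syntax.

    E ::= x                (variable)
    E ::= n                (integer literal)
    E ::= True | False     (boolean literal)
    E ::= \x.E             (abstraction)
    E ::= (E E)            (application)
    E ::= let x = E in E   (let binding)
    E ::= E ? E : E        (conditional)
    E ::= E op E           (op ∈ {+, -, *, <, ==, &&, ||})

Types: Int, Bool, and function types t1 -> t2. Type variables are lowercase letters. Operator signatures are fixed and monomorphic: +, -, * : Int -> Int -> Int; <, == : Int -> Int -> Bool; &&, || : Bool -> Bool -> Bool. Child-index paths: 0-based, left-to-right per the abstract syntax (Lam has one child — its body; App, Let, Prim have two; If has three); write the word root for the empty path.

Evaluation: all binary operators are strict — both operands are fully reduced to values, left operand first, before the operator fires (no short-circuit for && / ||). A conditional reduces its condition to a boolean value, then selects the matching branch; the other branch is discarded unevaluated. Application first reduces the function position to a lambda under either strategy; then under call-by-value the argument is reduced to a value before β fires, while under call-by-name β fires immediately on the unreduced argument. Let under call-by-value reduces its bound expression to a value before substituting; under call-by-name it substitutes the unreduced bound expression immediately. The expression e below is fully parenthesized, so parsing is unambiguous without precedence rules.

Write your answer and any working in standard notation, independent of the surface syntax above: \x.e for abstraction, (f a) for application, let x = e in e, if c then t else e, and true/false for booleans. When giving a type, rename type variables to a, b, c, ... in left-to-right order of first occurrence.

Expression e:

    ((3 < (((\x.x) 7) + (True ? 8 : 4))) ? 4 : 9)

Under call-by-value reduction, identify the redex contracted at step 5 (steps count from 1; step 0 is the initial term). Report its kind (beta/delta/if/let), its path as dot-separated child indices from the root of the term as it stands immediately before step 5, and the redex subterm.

Answer: if at root : (if true then 4 else 9)

Trace:
step 0: (if (3 < (((\x.x) 7) + (if true then 8 else 4))) then 4 else 9)
step 1: [beta@0.1.0] (if (3 < (7 + (if true then 8 else 4))) then 4 else 9)
step 2: [if@0.1.1] (if (3 < (7 + 8)) then 4 else 9)
step 3: [delta@0.1] (if (3 < 15) then 4 else 9)
step 4: [delta@0] (if true then 4 else 9)
step 5: [if@root] 4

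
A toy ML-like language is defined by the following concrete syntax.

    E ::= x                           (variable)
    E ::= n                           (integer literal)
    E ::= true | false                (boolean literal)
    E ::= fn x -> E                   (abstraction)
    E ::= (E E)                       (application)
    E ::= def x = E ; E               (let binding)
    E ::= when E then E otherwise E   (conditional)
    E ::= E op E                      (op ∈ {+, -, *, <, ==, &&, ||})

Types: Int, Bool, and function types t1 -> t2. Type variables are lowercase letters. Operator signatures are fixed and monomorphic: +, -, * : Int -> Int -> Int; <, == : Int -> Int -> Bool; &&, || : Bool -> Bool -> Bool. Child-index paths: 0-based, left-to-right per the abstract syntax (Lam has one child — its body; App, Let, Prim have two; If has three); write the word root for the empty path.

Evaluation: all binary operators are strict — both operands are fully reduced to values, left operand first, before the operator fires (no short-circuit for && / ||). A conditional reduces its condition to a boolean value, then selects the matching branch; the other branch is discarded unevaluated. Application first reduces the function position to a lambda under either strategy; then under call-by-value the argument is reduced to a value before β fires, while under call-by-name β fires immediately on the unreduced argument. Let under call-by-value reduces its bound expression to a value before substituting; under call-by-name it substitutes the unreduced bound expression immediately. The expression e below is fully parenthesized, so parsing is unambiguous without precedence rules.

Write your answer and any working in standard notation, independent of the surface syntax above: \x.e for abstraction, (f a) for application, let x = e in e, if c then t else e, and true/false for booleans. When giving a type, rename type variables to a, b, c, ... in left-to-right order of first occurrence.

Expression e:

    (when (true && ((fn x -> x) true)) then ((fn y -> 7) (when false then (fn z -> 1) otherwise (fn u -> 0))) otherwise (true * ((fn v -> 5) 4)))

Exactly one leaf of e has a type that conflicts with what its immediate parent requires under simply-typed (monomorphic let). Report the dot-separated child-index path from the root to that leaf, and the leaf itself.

Derivation:
  unify Bool ~ Bool
x : a
\x._ : a -> a
  unify a -> a ~ Bool -> b
  unify a ~ Bool
  unify Bool ~ b
_ _ : Bool
  unify Bool ~ Bool
  unify Bool ~ Bool
\y._ : c -> Int
  unify Bool ~ Bool
\z._ : d -> Int
\u._ : e -> Int
  unify d -> Int ~ e -> Int
  unify d ~ e
  unify Int ~ Int
  unify c -> Int ~ (e -> Int) -> f
  unify c ~ e -> Int
  unify Int ~ f
_ _ : Int
  unify Bool ~ Int
  FAIL: mismatch Bool ~ Int

Answer: 2.0 : true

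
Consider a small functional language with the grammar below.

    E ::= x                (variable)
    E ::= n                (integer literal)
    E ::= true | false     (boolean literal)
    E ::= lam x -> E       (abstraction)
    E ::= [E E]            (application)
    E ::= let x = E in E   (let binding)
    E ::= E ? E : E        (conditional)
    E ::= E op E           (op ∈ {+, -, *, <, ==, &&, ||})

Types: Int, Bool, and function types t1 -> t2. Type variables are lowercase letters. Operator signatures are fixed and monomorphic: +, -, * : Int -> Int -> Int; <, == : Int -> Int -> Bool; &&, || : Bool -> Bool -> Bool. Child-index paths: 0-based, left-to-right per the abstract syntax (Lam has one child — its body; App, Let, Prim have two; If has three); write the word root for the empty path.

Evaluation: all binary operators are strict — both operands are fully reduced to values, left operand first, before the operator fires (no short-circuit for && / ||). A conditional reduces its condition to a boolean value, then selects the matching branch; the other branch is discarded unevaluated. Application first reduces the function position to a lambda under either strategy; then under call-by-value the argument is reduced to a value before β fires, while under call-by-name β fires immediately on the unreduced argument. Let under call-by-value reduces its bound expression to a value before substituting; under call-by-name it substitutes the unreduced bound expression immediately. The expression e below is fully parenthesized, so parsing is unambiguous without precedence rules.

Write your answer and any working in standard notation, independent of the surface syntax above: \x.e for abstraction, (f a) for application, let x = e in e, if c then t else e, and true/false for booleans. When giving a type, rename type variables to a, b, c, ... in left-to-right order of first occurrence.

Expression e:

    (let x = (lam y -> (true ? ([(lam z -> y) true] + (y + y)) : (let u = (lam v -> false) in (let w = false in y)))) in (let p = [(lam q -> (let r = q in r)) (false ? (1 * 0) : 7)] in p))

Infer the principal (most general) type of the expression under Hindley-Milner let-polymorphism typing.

Answer: Int

Derivation:
  unify Bool ~ Bool
y : a
\z._ : b -> a
  unify b -> a ~ Bool -> c
  unify b ~ Bool
  unify a ~ c
_ _ : c
  unify c ~ Int
y : Int
  unify Int ~ Int
y : Int
  unify Int ~ Int
  unify Int ~ Int
\v._ : d -> Bool
let u : forall. d -> Bool
let w : Bool
y : Int
  unify Int ~ Int
\y._ : Int -> Int
let x : Int -> Int
q : e
let r : e
r : e
\q._ : e -> e
  unify Bool ~ Bool
  unify Int ~ Int
  unify Int ~ Int
  unify Int ~ Int
  unify e -> e ~ Int -> f
  unify e ~ Int
  unify Int ~ f
_ _ : Int
let p : Int
p : Int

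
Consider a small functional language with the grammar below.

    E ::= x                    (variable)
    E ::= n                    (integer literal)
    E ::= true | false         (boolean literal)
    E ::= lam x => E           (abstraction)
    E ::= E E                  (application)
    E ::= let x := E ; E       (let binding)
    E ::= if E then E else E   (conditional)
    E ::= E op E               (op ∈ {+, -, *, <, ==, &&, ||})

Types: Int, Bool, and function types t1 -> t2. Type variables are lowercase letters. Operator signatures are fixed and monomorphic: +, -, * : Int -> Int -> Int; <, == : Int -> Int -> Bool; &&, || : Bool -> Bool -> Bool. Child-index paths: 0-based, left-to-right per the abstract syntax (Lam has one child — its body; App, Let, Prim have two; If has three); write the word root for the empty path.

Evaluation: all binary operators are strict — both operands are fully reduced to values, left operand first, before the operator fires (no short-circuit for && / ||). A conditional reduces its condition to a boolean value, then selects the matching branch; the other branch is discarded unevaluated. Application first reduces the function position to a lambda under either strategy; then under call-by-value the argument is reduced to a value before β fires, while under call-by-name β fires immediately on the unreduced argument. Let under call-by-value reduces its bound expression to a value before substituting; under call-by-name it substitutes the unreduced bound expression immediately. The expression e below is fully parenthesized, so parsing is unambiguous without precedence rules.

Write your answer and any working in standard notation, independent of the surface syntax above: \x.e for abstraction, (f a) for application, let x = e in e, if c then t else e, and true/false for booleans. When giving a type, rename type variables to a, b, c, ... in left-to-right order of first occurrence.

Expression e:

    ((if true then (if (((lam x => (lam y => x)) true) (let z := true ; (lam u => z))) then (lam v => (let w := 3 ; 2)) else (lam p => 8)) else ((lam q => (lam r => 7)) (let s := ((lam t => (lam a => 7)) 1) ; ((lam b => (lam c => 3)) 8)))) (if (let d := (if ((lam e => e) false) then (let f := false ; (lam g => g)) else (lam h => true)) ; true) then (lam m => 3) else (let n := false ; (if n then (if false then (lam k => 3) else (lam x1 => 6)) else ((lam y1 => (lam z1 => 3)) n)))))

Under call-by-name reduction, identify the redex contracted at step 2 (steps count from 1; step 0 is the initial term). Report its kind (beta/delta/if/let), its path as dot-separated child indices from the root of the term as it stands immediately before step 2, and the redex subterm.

Answer: beta at 0.0.0 : ((\x.(\y.x)) true)

Trace:
step 0: ((if true then (if (((\x.(\y.x)) true) (let z = true in (\u.z))) then (\v.(let w = 3 in 2)) else (\p.8)) else ((\q.(\r.7)) (let s = ((\t.(\a.7)) 1) in ((\b.(\c.3)) 8)))) (if (let d = (if ((\e.e) false) then (let f = false in (\g.g)) else (\h.true)) in true) then (\m.3) else (let n = false in (if n then (if false then (\k.3) else (\x1.6)) else ((\y1.(\z1.3)) n)))))
step 1: [if@0] ((if (((\x.(\y.x)) true) (let z = true in (\u.z))) then (\v.(let w = 3 in 2)) else (\p.8)) (if (let d = (if ((\e.e) false) then (let f = false in (\g.g)) else (\h.true)) in true) then (\m.3) else (let n = false in (if n then (if false then (\k.3) else (\x1.6)) else ((\y1.(\z1.3)) n)))))
step 2: [beta@0.0.0] ((if ((\y.true) (let z = true in (\u.z))) then (\v.(let w = 3 in 2)) else (\p.8)) (if (let d = (if ((\e.e) false) then (let f = false in (\g.g)) else (\h.true)) in true) then (\m.3) else (let n = false in (if n then (if false then (\k.3) else (\x1.6)) else ((\y1.(\z1.3)) n)))))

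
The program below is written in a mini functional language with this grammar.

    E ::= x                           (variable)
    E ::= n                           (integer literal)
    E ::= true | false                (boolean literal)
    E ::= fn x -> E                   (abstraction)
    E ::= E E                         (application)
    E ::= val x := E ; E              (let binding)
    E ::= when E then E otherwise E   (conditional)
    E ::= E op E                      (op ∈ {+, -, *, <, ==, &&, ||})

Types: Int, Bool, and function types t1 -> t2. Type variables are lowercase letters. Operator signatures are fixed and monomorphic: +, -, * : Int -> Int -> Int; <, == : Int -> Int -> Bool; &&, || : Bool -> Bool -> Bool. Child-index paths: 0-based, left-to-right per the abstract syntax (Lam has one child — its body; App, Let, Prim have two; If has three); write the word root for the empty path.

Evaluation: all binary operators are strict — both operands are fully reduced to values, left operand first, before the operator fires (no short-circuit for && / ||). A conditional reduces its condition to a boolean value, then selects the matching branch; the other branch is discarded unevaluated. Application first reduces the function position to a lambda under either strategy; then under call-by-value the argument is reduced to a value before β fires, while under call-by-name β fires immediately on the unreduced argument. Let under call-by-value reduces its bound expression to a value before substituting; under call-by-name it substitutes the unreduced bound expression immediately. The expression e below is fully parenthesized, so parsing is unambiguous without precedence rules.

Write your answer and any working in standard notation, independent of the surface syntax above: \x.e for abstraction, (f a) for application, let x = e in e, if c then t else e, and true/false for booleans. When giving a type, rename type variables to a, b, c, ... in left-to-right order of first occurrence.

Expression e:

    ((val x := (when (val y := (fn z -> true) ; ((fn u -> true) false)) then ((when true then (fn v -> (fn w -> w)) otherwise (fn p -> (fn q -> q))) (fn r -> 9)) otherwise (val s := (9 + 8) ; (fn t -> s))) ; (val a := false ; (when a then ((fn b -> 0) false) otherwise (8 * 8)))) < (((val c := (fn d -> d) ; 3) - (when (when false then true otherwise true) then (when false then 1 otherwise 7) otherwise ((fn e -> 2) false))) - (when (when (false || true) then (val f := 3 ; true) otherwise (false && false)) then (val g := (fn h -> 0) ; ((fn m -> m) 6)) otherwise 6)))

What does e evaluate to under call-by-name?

Working:
step 0: ((let x = (if (let y = (\z.true) in ((\u.true) false)) then ((if true then (\v.(\w.w)) else (\p.(\q.q))) (\r.9)) else (let s = (9 + 8) in (\t.s))) in (let a = false in (if a then ((\b.0) false) else (8 * 8)))) < (((let c = (\d.d) in 3) - (if (if false then true else true) then (if false then 1 else 7) else ((\e.2) false))) - (if (if (false || true) then (let f = 3 in true) else (false && false)) then (let g = (\h.0) in ((\m.m) 6)) else 6)))
step 1: [let@0] ((let a = false in (if a then ((\b.0) false) else (8 * 8))) < (((let c = (\d.d) in 3) - (if (if false then true else true) then (if false then 1 else 7) else ((\e.2) false))) - (if (if (false || true) then (let f = 3 in true) else (false && false)) then (let g = (\h.0) in ((\m.m) 6)) else 6)))
step 2: [let@0] ((if false then ((\b.0) false) else (8 * 8)) < (((let c = (\d.d) in 3) - (if (if false then true else true) then (if false then 1 else 7) else ((\e.2) false))) - (if (if (false || true) then (let f = 3 in true) else (false && false)) then (let g = (\h.0) in ((\m.m) 6)) else 6)))
step 3: [if@0] ((8 * 8) < (((let c = (\d.d) in 3) - (if (if false then true else true) then (if false then 1 else 7) else ((\e.2) false))) - (if (if (false || true) then (let f = 3 in true) else (false && false)) then (let g = (\h.0) in ((\m.m) 6)) else 6)))
step 4: [delta@0] (64 < (((let c = (\d.d) in 3) - (if (if false then true else true) then (if false then 1 else 7) else ((\e.2) false))) - (if (if (false || true) then (let f = 3 in true) else (false && false)) then (let g = (\h.0) in ((\m.m) 6)) else 6)))
step 5: [let@1.0.0] (64 < ((3 - (if (if false then true else true) then (if false then 1 else 7) else ((\e.2) false))) - (if (if (false || true) then (let f = 3 in true) else (false && false)) then (let g = (\h.0) in ((\m.m) 6)) else 6)))
step 6: [if@1.0.1.0] (64 < ((3 - (if true then (if false then 1 else 7) else ((\e.2) false))) - (if (if (false || true) then (let f = 3 in true) else (false && false)) then (let g = (\h.0) in ((\m.m) 6)) else 6)))
step 7: [if@1.0.1] (64 < ((3 - (if false then 1 else 7)) - (if (if (false || true) then (let f = 3 in true) else (false && false)) then (let g = (\h.0) in ((\m.m) 6)) else 6)))
step 8: [if@1.0.1] (64 < ((3 - 7) - (if (if (false || true) then (let f = 3 in true) else (false && false)) then (let g = (\h.0) in ((\m.m) 6)) else 6)))
step 9: [delta@1.0] (64 < (-4 - (if (if (false || true) then (let f = 3 in true) else (false && false)) then (let g = (\h.0) in ((\m.m) 6)) else 6)))
step 10: [delta@1.1.0.0] (64 < (-4 - (if (if true then (let f = 3 in true) else (false && false)) then (let g = (\h.0) in ((\m.m) 6)) else 6)))
step 11: [if@1.1.0] (64 < (-4 - (if (let f = 3 in true) then (let g = (\h.0) in ((\m.m) 6)) else 6)))
step 12: [let@1.1.0] (64 < (-4 - (if true then (let g = (\h.0) in ((\m.m) 6)) else 6)))
step 13: [if@1.1] (64 < (-4 - (let g = (\h.0) in ((\m.m) 6))))
step 14: [let@1.1] (64 < (-4 - ((\m.m) 6)))
step 15: [beta@1.1] (64 < (-4 - 6))
step 16: [delta@1] (64 < -10)
step 17: [delta@root] false

Answer: false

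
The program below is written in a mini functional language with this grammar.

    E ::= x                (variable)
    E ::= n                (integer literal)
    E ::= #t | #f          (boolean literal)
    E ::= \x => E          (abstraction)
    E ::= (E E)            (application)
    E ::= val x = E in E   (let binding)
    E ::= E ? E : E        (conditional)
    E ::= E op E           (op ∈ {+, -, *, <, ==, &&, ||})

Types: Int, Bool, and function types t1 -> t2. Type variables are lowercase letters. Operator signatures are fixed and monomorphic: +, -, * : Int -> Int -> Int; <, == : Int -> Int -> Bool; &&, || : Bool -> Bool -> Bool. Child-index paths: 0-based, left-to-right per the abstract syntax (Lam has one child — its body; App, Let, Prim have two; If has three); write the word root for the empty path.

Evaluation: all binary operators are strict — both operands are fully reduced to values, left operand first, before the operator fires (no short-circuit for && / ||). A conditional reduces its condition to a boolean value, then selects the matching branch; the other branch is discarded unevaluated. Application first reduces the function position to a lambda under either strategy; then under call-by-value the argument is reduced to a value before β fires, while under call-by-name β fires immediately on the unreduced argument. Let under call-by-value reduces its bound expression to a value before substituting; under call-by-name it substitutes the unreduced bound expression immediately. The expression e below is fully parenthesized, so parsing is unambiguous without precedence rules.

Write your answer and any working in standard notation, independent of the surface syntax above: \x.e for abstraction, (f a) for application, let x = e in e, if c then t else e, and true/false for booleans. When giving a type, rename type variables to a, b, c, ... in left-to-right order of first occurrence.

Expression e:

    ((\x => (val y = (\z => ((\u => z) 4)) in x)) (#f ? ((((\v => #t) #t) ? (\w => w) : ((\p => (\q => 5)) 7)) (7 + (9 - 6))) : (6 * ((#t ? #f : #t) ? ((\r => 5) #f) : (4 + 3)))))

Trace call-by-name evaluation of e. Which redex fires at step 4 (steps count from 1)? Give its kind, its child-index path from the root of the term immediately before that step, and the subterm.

Derivation:
step 0: ((\x.(let y = (\z.((\u.z) 4)) in x)) (if false then ((if ((\v.true) true) then (\w.w) else ((\p.(\q.5)) 7)) (7 + (9 - 6))) else (6 * (if (if true then false else true) then ((\r.5) false) else (4 + 3)))))
step 1: [beta@root] (let y = (\z.((\u.z) 4)) in (if false then ((if ((\v.true) true) then (\w.w) else ((\p.(\q.5)) 7)) (7 + (9 - 6))) else (6 * (if (if true then false else true) then ((\r.5) false) else (4 + 3)))))
step 2: [let@root] (if false then ((if ((\v.true) true) then (\w.w) else ((\p.(\q.5)) 7)) (7 + (9 - 6))) else (6 * (if (if true then false else true) then ((\r.5) false) else (4 + 3))))
step 3: [if@root] (6 * (if (if true then false else true) then ((\r.5) false) else (4 + 3)))
step 4: [if@1.0] (6 * (if false then ((\r.5) false) else (4 + 3)))

Answer: if at 1.0 : (if true then false else true)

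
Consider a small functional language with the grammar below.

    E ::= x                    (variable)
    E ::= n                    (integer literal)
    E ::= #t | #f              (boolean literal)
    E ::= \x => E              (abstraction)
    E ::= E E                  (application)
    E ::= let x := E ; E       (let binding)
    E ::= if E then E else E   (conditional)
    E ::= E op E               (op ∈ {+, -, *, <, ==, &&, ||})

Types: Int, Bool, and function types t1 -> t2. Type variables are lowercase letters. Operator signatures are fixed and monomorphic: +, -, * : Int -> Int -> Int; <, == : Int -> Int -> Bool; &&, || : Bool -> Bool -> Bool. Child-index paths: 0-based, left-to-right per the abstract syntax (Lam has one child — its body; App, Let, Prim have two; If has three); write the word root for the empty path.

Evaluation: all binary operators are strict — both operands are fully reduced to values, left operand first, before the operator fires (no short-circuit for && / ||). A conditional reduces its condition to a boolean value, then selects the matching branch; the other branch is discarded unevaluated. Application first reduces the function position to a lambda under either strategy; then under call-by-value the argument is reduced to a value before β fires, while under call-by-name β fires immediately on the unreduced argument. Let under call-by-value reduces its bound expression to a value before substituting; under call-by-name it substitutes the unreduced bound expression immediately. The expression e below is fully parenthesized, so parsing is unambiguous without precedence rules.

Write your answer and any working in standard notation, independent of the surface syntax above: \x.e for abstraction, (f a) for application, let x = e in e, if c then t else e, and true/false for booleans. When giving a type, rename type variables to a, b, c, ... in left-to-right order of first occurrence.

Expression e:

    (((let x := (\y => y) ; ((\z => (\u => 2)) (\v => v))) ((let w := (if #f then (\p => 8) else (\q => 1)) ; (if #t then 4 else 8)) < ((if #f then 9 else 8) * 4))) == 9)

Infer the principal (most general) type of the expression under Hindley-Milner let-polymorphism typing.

Answer: Bool

Trace:
y : a
\y._ : a -> a
let x : forall. a -> a
\u._ : c -> Int
\z._ : b -> c -> Int
v : d
\v._ : d -> d
  unify b -> c -> Int ~ (d -> d) -> e
  unify b ~ d -> d
  unify c -> Int ~ e
_ _ : c -> Int
  unify Bool ~ Bool
\p._ : f -> Int
\q._ : g -> Int
  unify f -> Int ~ g -> Int
  unify f ~ g
  unify Int ~ Int
let w : forall. g -> Int
  unify Bool ~ Bool
  unify Int ~ Int
  unify Int ~ Int
  unify Bool ~ Bool
  unify Int ~ Int
  unify Int ~ Int
  unify Int ~ Int
  unify Int ~ Int
  unify c -> Int ~ Bool -> h
  unify c ~ Bool
  unify Int ~ h
_ _ : Int
  unify Int ~ Int
  unify Int ~ Int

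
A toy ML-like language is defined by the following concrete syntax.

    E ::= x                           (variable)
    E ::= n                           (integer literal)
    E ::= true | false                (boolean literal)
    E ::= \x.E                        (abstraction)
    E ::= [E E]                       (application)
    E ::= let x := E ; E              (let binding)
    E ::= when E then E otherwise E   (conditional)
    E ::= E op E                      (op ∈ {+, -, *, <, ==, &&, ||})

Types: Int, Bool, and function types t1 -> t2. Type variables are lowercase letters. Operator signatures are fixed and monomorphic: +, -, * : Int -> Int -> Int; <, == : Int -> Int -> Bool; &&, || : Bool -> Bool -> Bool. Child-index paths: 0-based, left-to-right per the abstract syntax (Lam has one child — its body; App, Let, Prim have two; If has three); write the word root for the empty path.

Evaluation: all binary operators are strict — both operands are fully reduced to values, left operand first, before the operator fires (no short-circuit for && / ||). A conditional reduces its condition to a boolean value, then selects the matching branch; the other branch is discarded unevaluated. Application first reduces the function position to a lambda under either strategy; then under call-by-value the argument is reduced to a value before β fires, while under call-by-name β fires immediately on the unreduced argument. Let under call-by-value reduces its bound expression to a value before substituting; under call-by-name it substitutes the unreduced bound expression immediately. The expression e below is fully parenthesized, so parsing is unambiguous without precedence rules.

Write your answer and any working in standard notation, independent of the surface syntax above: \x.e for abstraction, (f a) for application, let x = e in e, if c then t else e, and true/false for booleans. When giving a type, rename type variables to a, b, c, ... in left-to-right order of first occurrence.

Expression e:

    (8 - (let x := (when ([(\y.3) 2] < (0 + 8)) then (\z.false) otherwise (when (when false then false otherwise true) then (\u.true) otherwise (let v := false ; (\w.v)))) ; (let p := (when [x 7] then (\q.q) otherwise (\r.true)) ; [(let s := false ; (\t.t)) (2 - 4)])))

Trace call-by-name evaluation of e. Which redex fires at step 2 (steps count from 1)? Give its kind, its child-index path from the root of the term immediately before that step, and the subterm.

Answer: let at 1 : (let p = (if ((if (((\y.3) 2) < (0 + 8)) then (\z.false) else (if (if false then false else true) then (\u.true) else (let v = false in (\w.v)))) 7) then (\q.q) else (\r.true)) in ((let s = false in (\t.t)) (2 - 4)))

Derivation:
step 0: (8 - (let x = (if (((\y.3) 2) < (0 + 8)) then (\z.false) else (if (if false then false else true) then (\u.true) else (let v = false in (\w.v)))) in (let p = (if (x 7) then (\q.q) else (\r.true)) in ((let s = false in (\t.t)) (2 - 4)))))
step 1: [let@1] (8 - (let p = (if ((if (((\y.3) 2) < (0 + 8)) then (\z.false) else (if (if false then false else true) then (\u.true) else (let v = false in (\w.v)))) 7) then (\q.q) else (\r.true)) in ((let s = false in (\t.t)) (2 - 4))))
step 2: [let@1] (8 - ((let s = false in (\t.t)) (2 - 4)))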